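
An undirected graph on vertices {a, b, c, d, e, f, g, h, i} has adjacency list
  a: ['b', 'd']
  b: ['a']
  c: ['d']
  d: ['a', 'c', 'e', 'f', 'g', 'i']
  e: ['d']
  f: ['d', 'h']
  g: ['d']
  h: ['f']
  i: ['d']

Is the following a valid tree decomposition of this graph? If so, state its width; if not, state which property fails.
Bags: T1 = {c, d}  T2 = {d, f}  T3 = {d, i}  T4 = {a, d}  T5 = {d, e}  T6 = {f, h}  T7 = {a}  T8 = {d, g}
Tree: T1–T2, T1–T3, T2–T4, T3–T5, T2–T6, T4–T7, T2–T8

No — vertex b appears in no bag.

A tree decomposition must satisfy three properties: every vertex lies in some bag; for every edge, both endpoints lie together in some bag; and for every vertex, the bags containing it form a connected subtree. Here vertex b appears in no bag, so the decomposition is invalid.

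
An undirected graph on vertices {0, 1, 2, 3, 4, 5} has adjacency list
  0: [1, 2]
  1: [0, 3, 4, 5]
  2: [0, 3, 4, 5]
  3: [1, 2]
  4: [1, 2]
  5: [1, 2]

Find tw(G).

2

A width-2 tree decomposition is:
Bags: B1 = {1, 2, 3}  B2 = {1, 2, 4}  B3 = {0, 1, 2}  B4 = {1, 2, 5}
Tree: B1–B2, B2–B3, B3–B4
The largest bag has 3 vertices, giving width 2; this decomposition certifies tw(G) ≤ 2. For the lower bound, G contains the cycle 1–3–2–4–1, so G is not a forest; only forests have treewidth ≤ 1, hence tw(G) ≥ 2. Hence tw(G) = 2 exactly.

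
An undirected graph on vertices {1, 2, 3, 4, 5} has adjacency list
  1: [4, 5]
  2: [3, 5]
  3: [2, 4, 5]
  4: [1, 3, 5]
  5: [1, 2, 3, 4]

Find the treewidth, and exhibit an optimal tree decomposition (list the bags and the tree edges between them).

Treewidth 2.
One such decomposition:
Bags: B1 = {2, 3, 5}  B2 = {3, 4, 5}  B3 = {1, 4, 5}
Tree: B1–B2, B2–B3

Every bag has size at most 3, so the width is 3 − 1 = 2 and tw(G) ≤ 2. For the lower bound, the 3 vertices {1, 4, 5} are pairwise adjacent, and any tree decomposition puts a clique entirely inside one bag — forcing width ≥ 2. The upper and lower bounds meet at 2, so that is the treewidth.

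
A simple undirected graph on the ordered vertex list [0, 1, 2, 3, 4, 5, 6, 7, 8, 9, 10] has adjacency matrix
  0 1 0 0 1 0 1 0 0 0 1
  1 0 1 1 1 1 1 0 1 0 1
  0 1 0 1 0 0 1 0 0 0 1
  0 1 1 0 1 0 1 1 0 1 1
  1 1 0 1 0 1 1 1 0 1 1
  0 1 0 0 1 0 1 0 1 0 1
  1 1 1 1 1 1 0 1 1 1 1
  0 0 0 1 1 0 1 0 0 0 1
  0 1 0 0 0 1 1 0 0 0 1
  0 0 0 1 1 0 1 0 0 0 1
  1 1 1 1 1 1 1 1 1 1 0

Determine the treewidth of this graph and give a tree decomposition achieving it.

Treewidth 4.
Bags: B1 = {1, 4, 5, 6, 10}  B2 = {1, 3, 4, 6, 10}  B3 = {1, 5, 6, 8, 10}  B4 = {3, 4, 6, 9, 10}  B5 = {1, 2, 3, 6, 10}  B6 = {3, 4, 6, 7, 10}  B7 = {0, 1, 4, 6, 10}
Tree: B1–B2, B1–B3, B2–B4, B2–B5, B4–B6, B1–B7

The largest bag has 5 vertices, giving width 4; this decomposition certifies tw(G) ≤ 4. For the lower bound, the 5 vertices {1, 5, 6, 8, 10} are pairwise adjacent, and any tree decomposition puts a clique entirely inside one bag — forcing width ≥ 4. Combining the bounds, tw(G) = 4.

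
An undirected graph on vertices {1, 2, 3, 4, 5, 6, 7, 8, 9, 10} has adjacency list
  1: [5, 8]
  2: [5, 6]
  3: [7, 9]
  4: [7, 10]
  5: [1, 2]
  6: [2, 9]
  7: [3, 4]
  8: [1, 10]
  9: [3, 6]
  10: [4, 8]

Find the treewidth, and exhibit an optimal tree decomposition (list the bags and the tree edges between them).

Each bag holds 3 vertices, so the decomposition has width 2, which upper-bounds the treewidth. The edges 6–2–5–1–8–10–4–7–3–9–6 form a cycle, so G is not a tree and its treewidth is at least 2. Hence tw(G) = 2 exactly.

Treewidth 2.
One optimal decomposition is:
Bags: B1 = {2, 5, 6}  B2 = {1, 5, 6}  B3 = {1, 6, 8}  B4 = {6, 8, 10}  B5 = {4, 6, 10}  B6 = {4, 6, 7}  B7 = {3, 6, 7}  B8 = {3, 6, 9}
Tree: B1–B2, B2–B3, B3–B4, B4–B5, B5–B6, B6–B7, B7–B8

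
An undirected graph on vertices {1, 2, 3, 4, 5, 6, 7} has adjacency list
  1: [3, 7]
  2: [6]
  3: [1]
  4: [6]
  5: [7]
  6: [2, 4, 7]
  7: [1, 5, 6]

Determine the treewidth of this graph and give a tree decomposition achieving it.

Treewidth 1.
Bags: B1 = {1, 7}  B2 = {5, 7}  B3 = {1, 3}  B4 = {6, 7}  B5 = {2, 6}  B6 = {4, 6}
Tree: B1–B2, B1–B3, B2–B4, B4–B5, B4–B6

Each bag holds 2 vertices, so the decomposition has width 1, which upper-bounds the treewidth. Any graph with an edge has treewidth ≥ 1, and G has the edge 1–7. Therefore the treewidth is 1.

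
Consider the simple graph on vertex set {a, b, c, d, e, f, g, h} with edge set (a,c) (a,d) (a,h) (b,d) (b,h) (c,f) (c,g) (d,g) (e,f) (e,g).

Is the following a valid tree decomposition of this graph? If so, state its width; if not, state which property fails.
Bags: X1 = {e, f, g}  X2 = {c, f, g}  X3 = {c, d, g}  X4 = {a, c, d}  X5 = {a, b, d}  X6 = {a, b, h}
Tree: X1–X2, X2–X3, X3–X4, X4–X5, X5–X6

Yes; width 2.

Checking the three conditions: (i) the bags cover all of {a, b, c, d, e, f, g, h}; (ii) for each edge, some bag contains both endpoints; (iii) the bags containing any fixed vertex form a subtree. All hold, so the decomposition is valid with width 3 − 1 = 2.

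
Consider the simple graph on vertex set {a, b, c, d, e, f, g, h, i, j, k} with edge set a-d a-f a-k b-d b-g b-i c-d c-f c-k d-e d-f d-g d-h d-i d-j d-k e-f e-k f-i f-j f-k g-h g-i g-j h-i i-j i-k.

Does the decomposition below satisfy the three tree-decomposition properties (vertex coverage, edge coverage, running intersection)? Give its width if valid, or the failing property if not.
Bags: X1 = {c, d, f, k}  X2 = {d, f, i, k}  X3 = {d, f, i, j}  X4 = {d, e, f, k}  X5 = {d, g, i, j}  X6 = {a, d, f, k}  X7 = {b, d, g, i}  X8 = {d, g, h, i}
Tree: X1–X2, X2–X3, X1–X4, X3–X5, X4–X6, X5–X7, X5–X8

Yes; width 3.

Every vertex of G appears in some bag (union = {a, b, c, d, e, f, g, h, i, j, k}); every edge is covered by a bag; and for each vertex v the set of bags containing v is connected in the bag tree. The decomposition is therefore valid. The largest bag has 4 vertices, so the width is 3.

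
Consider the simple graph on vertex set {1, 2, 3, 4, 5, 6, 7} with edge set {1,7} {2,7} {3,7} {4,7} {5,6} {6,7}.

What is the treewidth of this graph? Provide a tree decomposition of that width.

Every bag has size at most 2, so the width is 2 − 1 = 1 and tw(G) ≤ 1. Since G has at least one edge (e.g. 7–6), it is not an edgeless graph, so tw(G) ≥ 1. Hence tw(G) = 1 exactly.

Treewidth 1.
Bags: B1 = {6, 7}  B2 = {3, 7}  B3 = {1, 7}  B4 = {2, 7}  B5 = {4, 7}  B6 = {5, 6}
Tree: B1–B2, B1–B3, B1–B4, B1–B5, B1–B6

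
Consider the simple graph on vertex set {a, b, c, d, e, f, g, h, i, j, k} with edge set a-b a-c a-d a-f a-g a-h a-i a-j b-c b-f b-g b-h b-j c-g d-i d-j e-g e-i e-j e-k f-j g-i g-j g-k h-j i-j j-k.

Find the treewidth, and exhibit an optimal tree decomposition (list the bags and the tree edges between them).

Every bag has size at most 4, so the width is 4 − 1 = 3 and tw(G) ≤ 3. For the lower bound, the 4 vertices {e, g, j, k} are pairwise adjacent, and any tree decomposition puts a clique entirely inside one bag — forcing width ≥ 3. Therefore the treewidth is 3.

Treewidth 3.
One such decomposition:
Bags: B1 = {a, b, c, g}  B2 = {a, b, g, j}  B3 = {a, g, i, j}  B4 = {a, d, i, j}  B5 = {a, b, f, j}  B6 = {e, g, i, j}  B7 = {a, b, h, j}  B8 = {e, g, j, k}
Tree: B1–B2, B2–B3, B3–B4, B2–B5, B3–B6, B2–B7, B6–B8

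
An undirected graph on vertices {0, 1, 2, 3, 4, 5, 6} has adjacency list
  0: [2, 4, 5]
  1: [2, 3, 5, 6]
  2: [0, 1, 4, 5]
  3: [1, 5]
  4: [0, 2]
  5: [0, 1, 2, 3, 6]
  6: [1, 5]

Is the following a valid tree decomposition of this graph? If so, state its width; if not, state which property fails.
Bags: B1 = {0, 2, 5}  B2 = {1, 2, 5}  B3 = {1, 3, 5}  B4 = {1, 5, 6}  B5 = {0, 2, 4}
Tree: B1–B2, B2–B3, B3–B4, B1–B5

Vertex coverage: the bags together contain {0, 1, 2, 3, 4, 5, 6}, the full vertex set. Edge coverage: each edge of G has both endpoints in at least one bag. Running intersection: for every vertex, the bags containing it form a connected subtree. All three properties hold, so this is a valid tree decomposition of width max|bag| − 1 = 2, and hence tw(G) ≤ 2.

Yes; width 2.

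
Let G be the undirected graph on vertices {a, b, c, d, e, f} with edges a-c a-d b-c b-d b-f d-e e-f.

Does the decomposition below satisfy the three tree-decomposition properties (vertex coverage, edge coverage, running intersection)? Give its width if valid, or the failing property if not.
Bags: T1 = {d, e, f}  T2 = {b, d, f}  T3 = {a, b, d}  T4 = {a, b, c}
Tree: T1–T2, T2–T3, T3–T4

Every vertex of G appears in some bag (union = {a, b, c, d, e, f}); every edge is covered by a bag; and for each vertex v the set of bags containing v is connected in the bag tree. The decomposition is therefore valid. The largest bag has 3 vertices, so the width is 2.

Yes; width 2.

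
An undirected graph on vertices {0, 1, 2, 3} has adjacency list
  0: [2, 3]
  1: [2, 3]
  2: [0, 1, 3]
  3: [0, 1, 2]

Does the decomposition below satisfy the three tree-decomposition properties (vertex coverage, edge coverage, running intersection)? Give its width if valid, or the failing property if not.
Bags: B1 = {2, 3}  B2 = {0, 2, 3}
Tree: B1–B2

No — vertex 1 appears in no bag.

A tree decomposition must satisfy three properties: every vertex lies in some bag; for every edge, both endpoints lie together in some bag; and for every vertex, the bags containing it form a connected subtree. Here vertex 1 appears in no bag, so the decomposition is invalid.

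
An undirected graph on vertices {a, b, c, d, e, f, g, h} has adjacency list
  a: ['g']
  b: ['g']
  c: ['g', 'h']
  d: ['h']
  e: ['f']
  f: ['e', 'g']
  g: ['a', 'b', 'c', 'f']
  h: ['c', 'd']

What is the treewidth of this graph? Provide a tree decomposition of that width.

Treewidth 1.
Bags: B1 = {f, g}  B2 = {c, g}  B3 = {e, f}  B4 = {c, h}  B5 = {a, g}  B6 = {d, h}  B7 = {b, g}
Tree: B1–B2, B1–B3, B2–B4, B2–B5, B4–B6, B1–B7

Each bag holds 2 vertices, so the decomposition has width 1, which upper-bounds the treewidth. Any graph with an edge has treewidth ≥ 1, and G has the edge g–f. Hence tw(G) = 1 exactly.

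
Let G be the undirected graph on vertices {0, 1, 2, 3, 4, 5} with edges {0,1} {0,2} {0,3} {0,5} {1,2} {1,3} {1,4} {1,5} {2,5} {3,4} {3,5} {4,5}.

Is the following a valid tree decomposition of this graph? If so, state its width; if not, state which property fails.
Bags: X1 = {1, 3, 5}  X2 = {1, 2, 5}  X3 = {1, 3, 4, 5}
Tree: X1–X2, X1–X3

No — vertex 0 appears in no bag.

A tree decomposition must satisfy three properties: every vertex lies in some bag; for every edge, both endpoints lie together in some bag; and for every vertex, the bags containing it form a connected subtree. Here vertex 0 appears in no bag, so the decomposition is invalid.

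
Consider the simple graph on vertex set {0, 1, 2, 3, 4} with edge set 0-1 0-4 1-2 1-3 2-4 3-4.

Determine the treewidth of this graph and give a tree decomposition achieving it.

Every bag has size at most 3, so the width is 3 − 1 = 2 and tw(G) ≤ 2. For the lower bound, G contains the cycle 3–4–2–1–3, so G is not a forest; only forests have treewidth ≤ 1, hence tw(G) ≥ 2. Therefore the treewidth is 2.

Treewidth 2.
One such decomposition:
Bags: B1 = {1, 3, 4}  B2 = {1, 2, 4}  B3 = {0, 1, 4}
Tree: B1–B2, B2–B3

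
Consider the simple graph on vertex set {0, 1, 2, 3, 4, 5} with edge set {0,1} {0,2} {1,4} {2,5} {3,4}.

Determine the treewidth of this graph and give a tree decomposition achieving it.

Each bag holds 2 vertices, so the decomposition has width 1, which upper-bounds the treewidth. Since G has at least one edge (e.g. 0–1), it is not an edgeless graph, so tw(G) ≥ 1. The upper and lower bounds meet at 1, so that is the treewidth.

Treewidth 1.
One optimal decomposition is:
Bags: B1 = {0, 1}  B2 = {1, 4}  B3 = {0, 2}  B4 = {3, 4}  B5 = {2, 5}
Tree: B1–B2, B1–B3, B2–B4, B3–B5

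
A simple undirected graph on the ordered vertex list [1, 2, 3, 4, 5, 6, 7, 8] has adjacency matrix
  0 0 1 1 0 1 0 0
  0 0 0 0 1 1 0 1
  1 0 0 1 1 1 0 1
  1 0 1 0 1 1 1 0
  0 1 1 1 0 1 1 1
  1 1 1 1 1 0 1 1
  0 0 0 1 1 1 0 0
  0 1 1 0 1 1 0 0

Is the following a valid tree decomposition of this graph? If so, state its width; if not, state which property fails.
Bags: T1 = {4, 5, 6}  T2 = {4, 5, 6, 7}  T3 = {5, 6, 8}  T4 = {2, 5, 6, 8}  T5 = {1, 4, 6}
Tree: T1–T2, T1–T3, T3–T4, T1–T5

A tree decomposition must satisfy three properties: every vertex lies in some bag; for every edge, both endpoints lie together in some bag; and for every vertex, the bags containing it form a connected subtree. Here vertex 3 appears in no bag, so the decomposition is invalid.

No — vertex 3 appears in no bag.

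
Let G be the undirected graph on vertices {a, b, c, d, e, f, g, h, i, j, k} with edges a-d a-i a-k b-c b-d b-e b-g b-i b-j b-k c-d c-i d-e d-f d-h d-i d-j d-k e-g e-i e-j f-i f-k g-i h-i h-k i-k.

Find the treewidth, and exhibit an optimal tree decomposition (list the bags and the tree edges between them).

Treewidth 3.
One such decomposition:
Bags: B1 = {b, d, e, i}  B2 = {b, d, i, k}  B3 = {a, d, i, k}  B4 = {b, d, e, j}  B5 = {b, c, d, i}  B6 = {d, h, i, k}  B7 = {d, f, i, k}  B8 = {b, e, g, i}
Tree: B1–B2, B2–B3, B1–B4, B1–B5, B3–B6, B3–B7, B1–B8

Each bag holds 4 vertices, so the decomposition has width 3, which upper-bounds the treewidth. For the lower bound, the 4 vertices {b, d, e, j} are pairwise adjacent, and any tree decomposition puts a clique entirely inside one bag — forcing width ≥ 3. The upper and lower bounds meet at 3, so that is the treewidth.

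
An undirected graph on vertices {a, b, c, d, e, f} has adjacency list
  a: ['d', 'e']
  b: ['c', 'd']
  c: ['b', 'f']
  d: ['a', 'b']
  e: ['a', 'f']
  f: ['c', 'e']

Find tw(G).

2

A width-2 tree decomposition is:
Bags: B1 = {a, b, d}  B2 = {a, b, e}  B3 = {b, e, f}  B4 = {b, c, f}
Tree: B1–B2, B2–B3, B3–B4
Every bag has size at most 3, so the width is 3 − 1 = 2 and tw(G) ≤ 2. The edges b–d–a–e–f–c–b form a cycle, so G is not a tree and its treewidth is at least 2. The upper and lower bounds meet at 2, so that is the treewidth.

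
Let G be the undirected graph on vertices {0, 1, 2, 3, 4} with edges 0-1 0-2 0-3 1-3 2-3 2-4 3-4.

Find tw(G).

A width-2 tree decomposition is:
Bags: B1 = {0, 2, 3}  B2 = {0, 1, 3}  B3 = {2, 3, 4}
Tree: B1–B2, B1–B3
The largest bag has 3 vertices, giving width 2; this decomposition certifies tw(G) ≤ 2. Conversely, {0, 1, 3} is a clique of size 3, and the vertices of any clique must share a bag in every tree decomposition; so some bag has ≥ 3 vertices and tw(G) ≥ 2. The upper and lower bounds meet at 2, so that is the treewidth.

2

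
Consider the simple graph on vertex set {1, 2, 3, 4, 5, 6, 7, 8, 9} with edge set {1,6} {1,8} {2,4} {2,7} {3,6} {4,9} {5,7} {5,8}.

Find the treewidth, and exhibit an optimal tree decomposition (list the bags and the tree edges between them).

Treewidth 1.
One such decomposition:
Bags: B1 = {4, 9}  B2 = {2, 4}  B3 = {2, 7}  B4 = {5, 7}  B5 = {5, 8}  B6 = {1, 8}  B7 = {1, 6}  B8 = {3, 6}
Tree: B1–B2, B2–B3, B3–B4, B4–B5, B5–B6, B6–B7, B7–B8

The largest bag has 2 vertices, giving width 1; this decomposition certifies tw(G) ≤ 1. Since G has at least one edge (e.g. 9–4), it is not an edgeless graph, so tw(G) ≥ 1. The upper and lower bounds meet at 1, so that is the treewidth.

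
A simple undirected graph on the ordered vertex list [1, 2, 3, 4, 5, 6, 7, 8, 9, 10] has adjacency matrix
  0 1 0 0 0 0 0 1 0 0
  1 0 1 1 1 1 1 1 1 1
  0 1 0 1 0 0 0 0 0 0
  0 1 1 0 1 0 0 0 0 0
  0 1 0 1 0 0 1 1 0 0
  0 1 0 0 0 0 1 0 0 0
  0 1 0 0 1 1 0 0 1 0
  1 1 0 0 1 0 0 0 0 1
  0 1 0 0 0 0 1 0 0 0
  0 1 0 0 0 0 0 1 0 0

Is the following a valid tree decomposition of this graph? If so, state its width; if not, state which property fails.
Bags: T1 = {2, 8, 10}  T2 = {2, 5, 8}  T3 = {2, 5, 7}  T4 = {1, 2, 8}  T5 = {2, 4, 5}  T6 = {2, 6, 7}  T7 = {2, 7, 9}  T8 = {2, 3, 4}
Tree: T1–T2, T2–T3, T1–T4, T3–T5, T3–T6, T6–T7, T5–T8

Yes; width 2.

Vertex coverage: the bags together contain {1, 2, 3, 4, 5, 6, 7, 8, 9, 10}, the full vertex set. Edge coverage: each edge of G has both endpoints in at least one bag. Running intersection: for every vertex, the bags containing it form a connected subtree. All three properties hold, so this is a valid tree decomposition of width max|bag| − 1 = 2, and hence tw(G) ≤ 2.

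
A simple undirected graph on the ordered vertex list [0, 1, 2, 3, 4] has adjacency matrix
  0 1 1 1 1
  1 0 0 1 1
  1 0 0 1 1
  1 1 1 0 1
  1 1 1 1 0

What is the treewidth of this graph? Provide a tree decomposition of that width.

Each bag holds 4 vertices, so the decomposition has width 3, which upper-bounds the treewidth. On the other hand G contains the 4-clique {0, 1, 3, 4}. A clique must lie in a single bag of any decomposition, so no decomposition can have width below 3. Combining the bounds, tw(G) = 3.

Treewidth 3.
One optimal decomposition is:
Bags: B1 = {0, 1, 3, 4}  B2 = {0, 2, 3, 4}
Tree: B1–B2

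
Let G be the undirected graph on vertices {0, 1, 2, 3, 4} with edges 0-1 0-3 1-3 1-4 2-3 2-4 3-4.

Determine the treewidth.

A width-2 tree decomposition is:
Bags: B1 = {1, 3, 4}  B2 = {2, 3, 4}  B3 = {0, 1, 3}
Tree: B1–B2, B1–B3
Every bag has size at most 3, so the width is 3 − 1 = 2 and tw(G) ≤ 2. For the lower bound, the 3 vertices {0, 1, 3} are pairwise adjacent, and any tree decomposition puts a clique entirely inside one bag — forcing width ≥ 2. Combining the bounds, tw(G) = 2.

2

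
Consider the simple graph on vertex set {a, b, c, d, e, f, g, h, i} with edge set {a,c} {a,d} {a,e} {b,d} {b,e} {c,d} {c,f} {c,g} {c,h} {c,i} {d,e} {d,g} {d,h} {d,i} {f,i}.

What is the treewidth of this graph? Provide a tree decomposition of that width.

Every bag has size at most 3, so the width is 3 − 1 = 2 and tw(G) ≤ 2. For the lower bound, the 3 vertices {a, d, e} are pairwise adjacent, and any tree decomposition puts a clique entirely inside one bag — forcing width ≥ 2. The upper and lower bounds meet at 2, so that is the treewidth.

Treewidth 2.
Bags: B1 = {a, d, e}  B2 = {b, d, e}  B3 = {a, c, d}  B4 = {c, d, g}  B5 = {c, d, i}  B6 = {c, f, i}  B7 = {c, d, h}
Tree: B1–B2, B1–B3, B3–B4, B3–B5, B5–B6, B5–B7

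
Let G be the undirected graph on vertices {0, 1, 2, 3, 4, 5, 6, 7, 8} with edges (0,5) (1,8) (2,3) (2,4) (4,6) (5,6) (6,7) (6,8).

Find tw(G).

A width-1 tree decomposition is:
Bags: B1 = {4, 6}  B2 = {6, 8}  B3 = {1, 8}  B4 = {2, 4}  B5 = {5, 6}  B6 = {2, 3}  B7 = {0, 5}  B8 = {6, 7}
Tree: B1–B2, B2–B3, B1–B4, B1–B5, B4–B6, B5–B7, B5–B8
Each bag holds 2 vertices, so the decomposition has width 1, which upper-bounds the treewidth. Since G has at least one edge (e.g. 6–4), it is not an edgeless graph, so tw(G) ≥ 1. Therefore the treewidth is 1.

1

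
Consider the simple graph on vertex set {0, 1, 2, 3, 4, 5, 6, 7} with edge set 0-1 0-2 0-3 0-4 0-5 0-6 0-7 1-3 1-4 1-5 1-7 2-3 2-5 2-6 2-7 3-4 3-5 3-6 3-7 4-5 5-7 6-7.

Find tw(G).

A width-4 tree decomposition is:
Bags: B1 = {0, 2, 3, 5, 7}  B2 = {0, 1, 3, 5, 7}  B3 = {0, 1, 3, 4, 5}  B4 = {0, 2, 3, 6, 7}
Tree: B1–B2, B2–B3, B1–B4
Each bag holds 5 vertices, so the decomposition has width 4, which upper-bounds the treewidth. Conversely, {0, 1, 3, 4, 5} is a clique of size 5, and the vertices of any clique must share a bag in every tree decomposition; so some bag has ≥ 5 vertices and tw(G) ≥ 4. Hence tw(G) = 4 exactly.

4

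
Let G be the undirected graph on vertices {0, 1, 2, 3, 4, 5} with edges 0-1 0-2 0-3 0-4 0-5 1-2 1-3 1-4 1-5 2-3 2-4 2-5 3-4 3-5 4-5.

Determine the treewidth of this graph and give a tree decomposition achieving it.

Treewidth 5.
One optimal decomposition is:
Bags: B1 = {0, 1, 2, 3, 4, 5}
Tree: (single bag)

A single bag containing all 6 vertices is trivially a valid decomposition of width 5. For the lower bound, the 6 vertices {0, 1, 2, 3, 4, 5} are pairwise adjacent, and any tree decomposition puts a clique entirely inside one bag — forcing width ≥ 5. Combining the bounds, tw(G) = 5.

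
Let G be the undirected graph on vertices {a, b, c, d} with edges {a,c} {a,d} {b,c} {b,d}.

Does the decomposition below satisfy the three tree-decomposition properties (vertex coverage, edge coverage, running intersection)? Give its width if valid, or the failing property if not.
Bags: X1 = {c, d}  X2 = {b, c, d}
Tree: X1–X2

No — vertex a appears in no bag.

A tree decomposition must satisfy three properties: every vertex lies in some bag; for every edge, both endpoints lie together in some bag; and for every vertex, the bags containing it form a connected subtree. Here vertex a appears in no bag, so the decomposition is invalid.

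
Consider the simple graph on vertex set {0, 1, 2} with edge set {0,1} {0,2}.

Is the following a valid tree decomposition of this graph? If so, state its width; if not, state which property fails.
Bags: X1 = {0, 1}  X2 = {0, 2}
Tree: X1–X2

Yes; width 1.

Every vertex of G appears in some bag (union = {0, 1, 2}); every edge is covered by a bag; and for each vertex v the set of bags containing v is connected in the bag tree. The decomposition is therefore valid. The largest bag has 2 vertices, so the width is 1.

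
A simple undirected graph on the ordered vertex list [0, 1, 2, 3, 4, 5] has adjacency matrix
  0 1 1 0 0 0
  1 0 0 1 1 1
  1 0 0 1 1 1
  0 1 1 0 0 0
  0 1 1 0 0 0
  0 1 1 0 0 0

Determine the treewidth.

A width-2 tree decomposition is:
Bags: B1 = {1, 2, 4}  B2 = {1, 2, 5}  B3 = {0, 1, 2}  B4 = {1, 2, 3}
Tree: B1–B2, B2–B3, B3–B4
The largest bag has 3 vertices, giving width 2; this decomposition certifies tw(G) ≤ 2. The edges 1–4–2–5–1 form a cycle, so G is not a tree and its treewidth is at least 2. Combining the bounds, tw(G) = 2.

2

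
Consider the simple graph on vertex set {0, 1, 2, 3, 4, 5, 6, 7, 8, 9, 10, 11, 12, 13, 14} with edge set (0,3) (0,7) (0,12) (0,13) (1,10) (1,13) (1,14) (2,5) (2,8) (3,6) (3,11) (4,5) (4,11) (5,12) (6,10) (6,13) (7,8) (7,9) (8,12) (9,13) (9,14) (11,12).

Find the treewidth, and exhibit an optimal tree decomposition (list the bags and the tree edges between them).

Treewidth 3.
One optimal decomposition is:
Bags: B1 = {2, 4, 5, 8}  B2 = {4, 5, 8, 12}  B3 = {4, 8, 11, 12}  B4 = {7, 8, 11, 12}  B5 = {0, 7, 11, 12}  B6 = {0, 3, 7, 11}  B7 = {0, 3, 7, 9}  B8 = {0, 3, 9, 13}  B9 = {3, 6, 9, 13}  B10 = {6, 9, 13, 14}  B11 = {1, 6, 13, 14}  B12 = {1, 6, 10, 14}
Tree: B1–B2, B2–B3, B3–B4, B4–B5, B5–B6, B6–B7, B7–B8, B8–B9, B9–B10, B10–B11, B11–B12

The largest bag has 4 vertices, giving width 3; this decomposition certifies tw(G) ≤ 3. For the lower bound: the 4 vertex sets {2,4,5}, {8}, {12}, {0,3,7,11} are disjoint, each induces a connected subgraph, and every pair is joined by at least one edge of G. Contracting each set to a single vertex therefore yields K_{4} as a minor, and since treewidth is minor-monotone, tw(G) ≥ tw(K_{4}) = 3. Therefore the treewidth is 3.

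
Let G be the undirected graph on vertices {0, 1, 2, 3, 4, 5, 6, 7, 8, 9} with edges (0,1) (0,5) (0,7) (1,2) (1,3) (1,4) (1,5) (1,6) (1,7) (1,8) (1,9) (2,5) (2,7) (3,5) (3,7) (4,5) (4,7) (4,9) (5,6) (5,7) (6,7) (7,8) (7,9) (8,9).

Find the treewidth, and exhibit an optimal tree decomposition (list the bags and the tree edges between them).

Treewidth 3.
Bags: B1 = {0, 1, 5, 7}  B2 = {1, 4, 5, 7}  B3 = {1, 4, 7, 9}  B4 = {1, 5, 6, 7}  B5 = {1, 7, 8, 9}  B6 = {1, 3, 5, 7}  B7 = {1, 2, 5, 7}
Tree: B1–B2, B2–B3, B1–B4, B3–B5, B1–B6, B2–B7

Each bag holds 4 vertices, so the decomposition has width 3, which upper-bounds the treewidth. On the other hand G contains the 4-clique {1, 7, 8, 9}. A clique must lie in a single bag of any decomposition, so no decomposition can have width below 3. Hence tw(G) = 3 exactly.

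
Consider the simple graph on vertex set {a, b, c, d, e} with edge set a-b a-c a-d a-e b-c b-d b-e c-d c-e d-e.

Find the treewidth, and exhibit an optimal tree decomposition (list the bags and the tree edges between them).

A single bag containing all 5 vertices is trivially a valid decomposition of width 4. On the other hand G contains the 5-clique {a, b, c, d, e}. A clique must lie in a single bag of any decomposition, so no decomposition can have width below 4. Therefore the treewidth is 4.

Treewidth 4.
Bags: B1 = {a, b, c, d, e}
Tree: (single bag)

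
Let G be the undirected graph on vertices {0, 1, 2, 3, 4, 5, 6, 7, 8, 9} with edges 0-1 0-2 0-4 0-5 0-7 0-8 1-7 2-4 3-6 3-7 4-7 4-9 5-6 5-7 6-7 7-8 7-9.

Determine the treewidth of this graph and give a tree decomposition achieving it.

The largest bag has 3 vertices, giving width 2; this decomposition certifies tw(G) ≤ 2. For the lower bound, the 3 vertices {0, 2, 4} are pairwise adjacent, and any tree decomposition puts a clique entirely inside one bag — forcing width ≥ 2. Combining the bounds, tw(G) = 2.

Treewidth 2.
One optimal decomposition is:
Bags: B1 = {0, 1, 7}  B2 = {0, 4, 7}  B3 = {4, 7, 9}  B4 = {0, 5, 7}  B5 = {5, 6, 7}  B6 = {0, 2, 4}  B7 = {0, 7, 8}  B8 = {3, 6, 7}
Tree: B1–B2, B2–B3, B2–B4, B4–B5, B2–B6, B4–B7, B5–B8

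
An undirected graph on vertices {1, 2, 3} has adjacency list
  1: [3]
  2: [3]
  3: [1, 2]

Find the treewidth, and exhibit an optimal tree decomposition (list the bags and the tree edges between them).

Treewidth 1.
One optimal decomposition is:
Bags: B1 = {2, 3}  B2 = {1, 3}
Tree: B1–B2

The largest bag has 2 vertices, giving width 1; this decomposition certifies tw(G) ≤ 1. Any graph with an edge has treewidth ≥ 1, and G has the edge 2–3. The upper and lower bounds meet at 1, so that is the treewidth.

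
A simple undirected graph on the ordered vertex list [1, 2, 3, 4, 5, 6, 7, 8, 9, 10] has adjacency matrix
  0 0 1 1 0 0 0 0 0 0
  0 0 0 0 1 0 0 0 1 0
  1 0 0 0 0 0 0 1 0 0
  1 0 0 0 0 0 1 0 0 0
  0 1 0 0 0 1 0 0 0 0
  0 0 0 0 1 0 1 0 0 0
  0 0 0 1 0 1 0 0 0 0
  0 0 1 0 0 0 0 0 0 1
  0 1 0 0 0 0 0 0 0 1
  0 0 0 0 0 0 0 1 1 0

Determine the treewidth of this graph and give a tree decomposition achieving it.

Treewidth 2.
Bags: B1 = {2, 5, 6}  B2 = {2, 6, 7}  B3 = {2, 4, 7}  B4 = {1, 2, 4}  B5 = {1, 2, 3}  B6 = {2, 3, 8}  B7 = {2, 8, 10}  B8 = {2, 9, 10}
Tree: B1–B2, B2–B3, B3–B4, B4–B5, B5–B6, B6–B7, B7–B8

Each bag holds 3 vertices, so the decomposition has width 2, which upper-bounds the treewidth. For the lower bound, G contains the cycle 2–5–6–7–4–1–3–8–10–9–2, so G is not a forest; only forests have treewidth ≤ 1, hence tw(G) ≥ 2. Combining the bounds, tw(G) = 2.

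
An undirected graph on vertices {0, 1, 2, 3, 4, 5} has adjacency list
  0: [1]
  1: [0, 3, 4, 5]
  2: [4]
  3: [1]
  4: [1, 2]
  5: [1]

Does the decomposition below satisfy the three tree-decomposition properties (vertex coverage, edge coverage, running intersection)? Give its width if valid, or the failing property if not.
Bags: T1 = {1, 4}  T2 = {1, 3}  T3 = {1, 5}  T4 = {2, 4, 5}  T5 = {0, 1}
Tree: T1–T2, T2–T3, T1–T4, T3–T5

A tree decomposition must satisfy three properties: every vertex lies in some bag; for every edge, both endpoints lie together in some bag; and for every vertex, the bags containing it form a connected subtree. Here bags containing vertex 5 are not connected in the tree, so the decomposition is invalid.

No — bags containing vertex 5 are not connected in the tree.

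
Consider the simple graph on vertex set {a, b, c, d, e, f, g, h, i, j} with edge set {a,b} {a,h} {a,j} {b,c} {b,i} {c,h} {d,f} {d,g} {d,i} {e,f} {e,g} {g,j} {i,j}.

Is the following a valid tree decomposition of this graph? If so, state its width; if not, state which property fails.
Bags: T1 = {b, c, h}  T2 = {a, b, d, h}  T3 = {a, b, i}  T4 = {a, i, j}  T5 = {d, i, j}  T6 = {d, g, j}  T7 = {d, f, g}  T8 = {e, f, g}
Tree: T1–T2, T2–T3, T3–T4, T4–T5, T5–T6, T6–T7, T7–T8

No — bags containing vertex d are not connected in the tree.

A tree decomposition must satisfy three properties: every vertex lies in some bag; for every edge, both endpoints lie together in some bag; and for every vertex, the bags containing it form a connected subtree. Here bags containing vertex d are not connected in the tree, so the decomposition is invalid.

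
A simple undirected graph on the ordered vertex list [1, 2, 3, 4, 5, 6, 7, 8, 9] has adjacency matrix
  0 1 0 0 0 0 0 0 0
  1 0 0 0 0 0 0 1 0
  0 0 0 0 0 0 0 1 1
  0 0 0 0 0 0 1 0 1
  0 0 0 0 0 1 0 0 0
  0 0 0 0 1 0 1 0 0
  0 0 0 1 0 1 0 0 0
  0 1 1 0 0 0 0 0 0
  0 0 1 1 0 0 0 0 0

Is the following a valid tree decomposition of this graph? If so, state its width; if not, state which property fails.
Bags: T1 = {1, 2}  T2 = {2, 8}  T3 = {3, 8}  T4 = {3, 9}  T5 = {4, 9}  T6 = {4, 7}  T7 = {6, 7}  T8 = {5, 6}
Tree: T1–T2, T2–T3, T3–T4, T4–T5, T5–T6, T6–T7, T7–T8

Checking the three conditions: (i) the bags cover all of {1, 2, 3, 4, 5, 6, 7, 8, 9}; (ii) for each edge, some bag contains both endpoints; (iii) the bags containing any fixed vertex form a subtree. All hold, so the decomposition is valid with width 2 − 1 = 1.

Yes; width 1.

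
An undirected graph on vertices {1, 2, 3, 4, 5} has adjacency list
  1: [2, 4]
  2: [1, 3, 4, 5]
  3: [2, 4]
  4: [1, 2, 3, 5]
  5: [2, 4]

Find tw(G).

A width-2 tree decomposition is:
Bags: B1 = {2, 3, 4}  B2 = {1, 2, 4}  B3 = {2, 4, 5}
Tree: B1–B2, B2–B3
Every bag has size at most 3, so the width is 3 − 1 = 2 and tw(G) ≤ 2. On the other hand G contains the 3-clique {1, 2, 4}. A clique must lie in a single bag of any decomposition, so no decomposition can have width below 2. The upper and lower bounds meet at 2, so that is the treewidth.

2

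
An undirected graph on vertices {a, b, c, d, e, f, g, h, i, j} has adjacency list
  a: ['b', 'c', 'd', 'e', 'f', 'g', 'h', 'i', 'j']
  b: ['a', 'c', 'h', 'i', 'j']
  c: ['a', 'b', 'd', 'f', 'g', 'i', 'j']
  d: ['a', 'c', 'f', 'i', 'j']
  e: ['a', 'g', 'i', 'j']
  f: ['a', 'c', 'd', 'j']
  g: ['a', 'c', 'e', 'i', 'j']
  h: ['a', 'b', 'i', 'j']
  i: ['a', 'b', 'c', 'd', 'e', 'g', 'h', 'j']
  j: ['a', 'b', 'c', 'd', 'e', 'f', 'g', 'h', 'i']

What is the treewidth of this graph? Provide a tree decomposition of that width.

Every bag has size at most 5, so the width is 5 − 1 = 4 and tw(G) ≤ 4. Conversely, {a, c, d, f, j} is a clique of size 5, and the vertices of any clique must share a bag in every tree decomposition; so some bag has ≥ 5 vertices and tw(G) ≥ 4. Therefore the treewidth is 4.

Treewidth 4.
Bags: B1 = {a, b, c, i, j}  B2 = {a, c, d, i, j}  B3 = {a, c, g, i, j}  B4 = {a, c, d, f, j}  B5 = {a, b, h, i, j}  B6 = {a, e, g, i, j}
Tree: B1–B2, B2–B3, B2–B4, B1–B5, B3–B6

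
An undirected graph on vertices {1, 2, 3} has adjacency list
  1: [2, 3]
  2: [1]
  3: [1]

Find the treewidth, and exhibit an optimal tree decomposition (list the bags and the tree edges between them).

Treewidth 1.
One such decomposition:
Bags: B1 = {1, 2}  B2 = {1, 3}
Tree: B1–B2

Every bag has size at most 2, so the width is 2 − 1 = 1 and tw(G) ≤ 1. Since G has at least one edge (e.g. 1–2), it is not an edgeless graph, so tw(G) ≥ 1. Hence tw(G) = 1 exactly.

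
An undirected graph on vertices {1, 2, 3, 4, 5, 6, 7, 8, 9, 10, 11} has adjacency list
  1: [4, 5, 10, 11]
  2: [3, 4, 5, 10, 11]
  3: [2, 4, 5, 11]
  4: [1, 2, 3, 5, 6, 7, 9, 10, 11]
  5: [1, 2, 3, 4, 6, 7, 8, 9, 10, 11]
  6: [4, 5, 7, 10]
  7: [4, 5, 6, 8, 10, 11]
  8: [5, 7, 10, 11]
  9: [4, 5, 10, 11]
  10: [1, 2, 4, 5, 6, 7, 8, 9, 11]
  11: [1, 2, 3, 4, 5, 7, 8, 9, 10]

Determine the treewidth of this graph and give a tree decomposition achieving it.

The largest bag has 5 vertices, giving width 4; this decomposition certifies tw(G) ≤ 4. Conversely, {5, 7, 8, 10, 11} is a clique of size 5, and the vertices of any clique must share a bag in every tree decomposition; so some bag has ≥ 5 vertices and tw(G) ≥ 4. Combining the bounds, tw(G) = 4.

Treewidth 4.
One such decomposition:
Bags: B1 = {5, 7, 8, 10, 11}  B2 = {4, 5, 7, 10, 11}  B3 = {4, 5, 9, 10, 11}  B4 = {2, 4, 5, 10, 11}  B5 = {2, 3, 4, 5, 11}  B6 = {1, 4, 5, 10, 11}  B7 = {4, 5, 6, 7, 10}
Tree: B1–B2, B2–B3, B3–B4, B4–B5, B3–B6, B2–B7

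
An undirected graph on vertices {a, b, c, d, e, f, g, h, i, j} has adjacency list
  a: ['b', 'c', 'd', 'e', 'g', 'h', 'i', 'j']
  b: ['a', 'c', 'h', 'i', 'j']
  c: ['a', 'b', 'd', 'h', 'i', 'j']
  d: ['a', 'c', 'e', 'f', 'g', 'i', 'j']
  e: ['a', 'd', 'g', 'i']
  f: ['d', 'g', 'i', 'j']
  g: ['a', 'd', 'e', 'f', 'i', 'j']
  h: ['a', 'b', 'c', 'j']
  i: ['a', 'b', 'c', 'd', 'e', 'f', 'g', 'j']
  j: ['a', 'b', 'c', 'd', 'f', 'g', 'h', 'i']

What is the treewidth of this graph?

4

A width-4 tree decomposition is:
Bags: B1 = {a, d, e, g, i}  B2 = {a, d, g, i, j}  B3 = {a, c, d, i, j}  B4 = {a, b, c, i, j}  B5 = {a, b, c, h, j}  B6 = {d, f, g, i, j}
Tree: B1–B2, B2–B3, B3–B4, B4–B5, B2–B6
Every bag has size at most 5, so the width is 5 − 1 = 4 and tw(G) ≤ 4. Conversely, {a, b, c, h, j} is a clique of size 5, and the vertices of any clique must share a bag in every tree decomposition; so some bag has ≥ 5 vertices and tw(G) ≥ 4. Combining the bounds, tw(G) = 4.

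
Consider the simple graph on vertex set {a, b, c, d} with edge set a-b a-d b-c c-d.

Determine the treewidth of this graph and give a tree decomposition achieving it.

Each bag holds 3 vertices, so the decomposition has width 2, which upper-bounds the treewidth. Since d–c–b–a–d is a cycle in G, G is not acyclic. Forests are exactly the graphs of treewidth ≤ 1, so tw(G) ≥ 2. Therefore the treewidth is 2.

Treewidth 2.
One optimal decomposition is:
Bags: B1 = {b, c, d}  B2 = {a, b, d}
Tree: B1–B2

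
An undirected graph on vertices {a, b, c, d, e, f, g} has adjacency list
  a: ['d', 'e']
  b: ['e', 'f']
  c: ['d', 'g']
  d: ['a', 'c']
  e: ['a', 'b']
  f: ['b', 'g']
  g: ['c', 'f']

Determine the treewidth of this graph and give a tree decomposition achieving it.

Every bag has size at most 3, so the width is 3 − 1 = 2 and tw(G) ≤ 2. The edges g–f–b–e–a–d–c–g form a cycle, so G is not a tree and its treewidth is at least 2. Combining the bounds, tw(G) = 2.

Treewidth 2.
Bags: B1 = {b, f, g}  B2 = {b, e, g}  B3 = {a, e, g}  B4 = {a, d, g}  B5 = {c, d, g}
Tree: B1–B2, B2–B3, B3–B4, B4–B5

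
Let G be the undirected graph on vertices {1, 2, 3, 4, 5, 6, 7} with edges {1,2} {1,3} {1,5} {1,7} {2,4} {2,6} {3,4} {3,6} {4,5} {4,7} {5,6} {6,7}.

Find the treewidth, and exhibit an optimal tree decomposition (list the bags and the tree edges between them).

Every bag has size at most 4, so the width is 4 − 1 = 3 and tw(G) ≤ 3. For the lower bound: the 4 vertex sets {3,6}, {4,7}, {1}, {2} are disjoint, each induces a connected subgraph, and every pair is joined by at least one edge of G. Contracting each set to a single vertex therefore yields K_{4} as a minor, and since treewidth is minor-monotone, tw(G) ≥ tw(K_{4}) = 3. Combining the bounds, tw(G) = 3.

Treewidth 3.
Bags: B1 = {1, 3, 4, 6}  B2 = {1, 4, 6, 7}  B3 = {1, 2, 4, 6}  B4 = {1, 4, 5, 6}
Tree: B1–B2, B2–B3, B3–B4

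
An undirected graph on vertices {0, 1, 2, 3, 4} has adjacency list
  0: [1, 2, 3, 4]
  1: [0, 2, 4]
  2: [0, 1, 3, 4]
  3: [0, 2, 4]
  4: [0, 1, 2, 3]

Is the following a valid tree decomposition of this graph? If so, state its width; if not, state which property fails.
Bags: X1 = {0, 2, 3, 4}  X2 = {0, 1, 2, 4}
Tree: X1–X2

Checking the three conditions: (i) the bags cover all of {0, 1, 2, 3, 4}; (ii) for each edge, some bag contains both endpoints; (iii) the bags containing any fixed vertex form a subtree. All hold, so the decomposition is valid with width 4 − 1 = 3.

Yes; width 3.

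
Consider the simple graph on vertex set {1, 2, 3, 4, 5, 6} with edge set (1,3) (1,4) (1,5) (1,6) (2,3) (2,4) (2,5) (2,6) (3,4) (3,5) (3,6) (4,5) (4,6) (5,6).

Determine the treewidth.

A width-4 tree decomposition is:
Bags: B1 = {2, 3, 4, 5, 6}  B2 = {1, 3, 4, 5, 6}
Tree: B1–B2
Every bag has size at most 5, so the width is 5 − 1 = 4 and tw(G) ≤ 4. Conversely, {1, 3, 4, 5, 6} is a clique of size 5, and the vertices of any clique must share a bag in every tree decomposition; so some bag has ≥ 5 vertices and tw(G) ≥ 4. The upper and lower bounds meet at 4, so that is the treewidth.

4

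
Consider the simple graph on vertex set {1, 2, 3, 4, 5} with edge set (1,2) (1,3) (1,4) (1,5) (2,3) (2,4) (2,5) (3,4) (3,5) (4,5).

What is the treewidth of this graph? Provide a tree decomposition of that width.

A single bag containing all 5 vertices is trivially a valid decomposition of width 4. For the lower bound, the 5 vertices {1, 2, 3, 4, 5} are pairwise adjacent, and any tree decomposition puts a clique entirely inside one bag — forcing width ≥ 4. Hence tw(G) = 4 exactly.

Treewidth 4.
One such decomposition:
Bags: B1 = {1, 2, 3, 4, 5}
Tree: (single bag)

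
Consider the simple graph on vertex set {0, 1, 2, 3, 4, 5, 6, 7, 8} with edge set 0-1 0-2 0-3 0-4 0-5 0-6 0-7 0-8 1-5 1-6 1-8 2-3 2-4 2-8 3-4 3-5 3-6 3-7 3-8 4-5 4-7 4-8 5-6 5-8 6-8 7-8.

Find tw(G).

A width-4 tree decomposition is:
Bags: B1 = {0, 2, 3, 4, 8}  B2 = {0, 3, 4, 5, 8}  B3 = {0, 3, 4, 7, 8}  B4 = {0, 3, 5, 6, 8}  B5 = {0, 1, 5, 6, 8}
Tree: B1–B2, B1–B3, B2–B4, B4–B5
Each bag holds 5 vertices, so the decomposition has width 4, which upper-bounds the treewidth. On the other hand G contains the 5-clique {0, 1, 5, 6, 8}. A clique must lie in a single bag of any decomposition, so no decomposition can have width below 4. Combining the bounds, tw(G) = 4.

4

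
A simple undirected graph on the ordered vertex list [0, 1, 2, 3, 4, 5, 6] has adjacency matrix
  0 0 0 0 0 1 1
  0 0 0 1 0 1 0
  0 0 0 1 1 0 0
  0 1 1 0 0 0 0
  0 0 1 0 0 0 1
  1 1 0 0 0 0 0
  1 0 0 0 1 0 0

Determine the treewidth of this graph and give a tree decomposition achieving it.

Treewidth 2.
One such decomposition:
Bags: B1 = {0, 1, 5}  B2 = {0, 1, 6}  B3 = {1, 4, 6}  B4 = {1, 2, 4}  B5 = {1, 2, 3}
Tree: B1–B2, B2–B3, B3–B4, B4–B5

Each bag holds 3 vertices, so the decomposition has width 2, which upper-bounds the treewidth. For the lower bound, G contains the cycle 1–5–0–6–4–2–3–1, so G is not a forest; only forests have treewidth ≤ 1, hence tw(G) ≥ 2. Therefore the treewidth is 2.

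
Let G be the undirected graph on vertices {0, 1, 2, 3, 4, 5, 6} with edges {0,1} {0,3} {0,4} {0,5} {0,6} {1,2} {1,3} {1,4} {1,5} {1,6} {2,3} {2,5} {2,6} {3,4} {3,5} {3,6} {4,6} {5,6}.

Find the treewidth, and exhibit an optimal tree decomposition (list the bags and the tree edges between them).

Treewidth 4.
One such decomposition:
Bags: B1 = {0, 1, 3, 5, 6}  B2 = {0, 1, 3, 4, 6}  B3 = {1, 2, 3, 5, 6}
Tree: B1–B2, B1–B3

Each bag holds 5 vertices, so the decomposition has width 4, which upper-bounds the treewidth. For the lower bound, the 5 vertices {0, 1, 3, 4, 6} are pairwise adjacent, and any tree decomposition puts a clique entirely inside one bag — forcing width ≥ 4. The upper and lower bounds meet at 4, so that is the treewidth.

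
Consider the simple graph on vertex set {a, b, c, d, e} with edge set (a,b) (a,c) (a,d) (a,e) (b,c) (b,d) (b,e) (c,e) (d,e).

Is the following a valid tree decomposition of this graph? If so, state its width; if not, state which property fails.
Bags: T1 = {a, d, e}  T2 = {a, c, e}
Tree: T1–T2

A tree decomposition must satisfy three properties: every vertex lies in some bag; for every edge, both endpoints lie together in some bag; and for every vertex, the bags containing it form a connected subtree. Here vertex b appears in no bag, so the decomposition is invalid.

No — vertex b appears in no bag.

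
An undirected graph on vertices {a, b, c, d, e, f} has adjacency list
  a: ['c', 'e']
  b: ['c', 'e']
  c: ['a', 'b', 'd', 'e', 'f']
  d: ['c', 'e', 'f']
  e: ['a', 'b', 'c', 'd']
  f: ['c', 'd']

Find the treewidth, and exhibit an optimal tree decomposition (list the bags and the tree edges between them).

The largest bag has 3 vertices, giving width 2; this decomposition certifies tw(G) ≤ 2. Conversely, {c, d, e} is a clique of size 3, and the vertices of any clique must share a bag in every tree decomposition; so some bag has ≥ 3 vertices and tw(G) ≥ 2. Hence tw(G) = 2 exactly.

Treewidth 2.
Bags: B1 = {c, d, f}  B2 = {c, d, e}  B3 = {b, c, e}  B4 = {a, c, e}
Tree: B1–B2, B2–B3, B2–B4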